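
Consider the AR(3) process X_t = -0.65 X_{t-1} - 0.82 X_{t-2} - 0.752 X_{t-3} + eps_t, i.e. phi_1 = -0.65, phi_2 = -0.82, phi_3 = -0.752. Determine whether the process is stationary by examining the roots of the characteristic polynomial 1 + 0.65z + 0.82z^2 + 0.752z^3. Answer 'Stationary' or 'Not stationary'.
\text{Stationary}

The AR(p) characteristic polynomial is P(z) = 1 + 0.65z + 0.82z^2 + 0.752z^3.
Stationarity requires all roots to lie outside the unit circle, i.e. |z| > 1 for every root.
Degree 3: look for a simple real root z0 first, then factor out (1 - z/z0) and solve the remaining quadratic.
Testing z0 = -1.25: P(-1.25) = 1 + (0.65)(-1.25) + (0.82)(-1.25)^2 + (0.752)(-1.25)^3
  = 1 + (-0.8125) + (1.28125) + (-1.46875) = 0.  So z_0 = -1.25 is a root, |z_0| = 1.25.
Divide out the factor (1 + 0.8 z) = (1 - z/z0) (since 1/z0 = -0.8):
  P(z) = (1 + 0.8 z)(1 + (-0.15) z + (0.94) z^2)
  [check: z-coef -0.15 - (-0.8) = 0.65; z^2-coef 0.94 - (-0.8)(-0.15) = 0.82; z^3-coef -(-0.8)(0.94) = 0.752.]
Remaining roots from the quadratic factor 1 + (-0.15) z + (0.94) z^2:
  Set 1 + (-0.15) z + (0.94) z^2 = 0, i.e. a z^2 + b z + c = 0 with a = 0.94, b = -0.15, c = 1.
  Discriminant D = b^2 - 4ac = (-0.15)^2 - 4*(0.94)*1 = 0.0225 - (3.76) = -3.7375.
  D < 0, so the roots are the complex-conjugate pair z = (-b +/- i sqrt(-D)) / (2a) = 0.0798 +/- 1.0283i.
  For a conjugate pair |z|^2 = z * conj(z) = (product of roots) = c/a = 1/(0.94) = 1.06383, so |z| = sqrt(1.06383) = 1.0314 for both roots.
Moduli of all roots: 1.2500, 1.0314, 1.0314.
All moduli strictly greater than 1? Yes.
Verdict: Stationary.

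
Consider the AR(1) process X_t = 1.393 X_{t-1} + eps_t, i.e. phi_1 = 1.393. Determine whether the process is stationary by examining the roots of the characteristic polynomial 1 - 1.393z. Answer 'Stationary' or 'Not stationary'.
\text{Not stationary}

The AR(p) characteristic polynomial is P(z) = 1 - 1.393z.
Stationarity requires all roots to lie outside the unit circle, i.e. |z| > 1 for every root.
This is linear in z: 1 + (-1.393) z = 0  =>  z = -1/(-1.393) = 0.717875,  |z| = 0.717875.
Moduli of all roots: 0.7179.
All moduli strictly greater than 1? No.
Verdict: Not stationary.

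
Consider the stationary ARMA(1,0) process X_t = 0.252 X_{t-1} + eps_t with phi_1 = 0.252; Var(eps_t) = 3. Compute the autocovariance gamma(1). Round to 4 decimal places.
\gamma(1) = 0.8073

Multiply the model equation by X_{t-k} and take expectations. With theta_0 = psi_0 = 1 and psi_j the MA(infinity) weights, this gives
  gamma(k) - sum_i phi_i gamma(k-i) = c_k,
  c_k = sigma^2 * sum_{j=k..q} theta_j psi_{j-k}   (c_k = 0 for k > q),
using gamma(-m) = gamma(m).
Pure AR (q = 0): c_0 = sigma^2 = 3, c_k = 0 for k >= 1.
Equations for k = 0 and k = 1 (AR order 1):
  gamma(0) = phi_1 gamma(1) + c_0
  gamma(1) = phi_1 gamma(0) + c_1
Substituting the second into the first: gamma(0) (1 - phi_1^2) = c_0 + phi_1 c_1, so
  gamma(0) = c_0 / (1 - phi_1^2) = 3 / (1 - (0.252)^2) = 3 / 0.936496 = 3.203431.
  gamma(1) = phi_1 gamma(0) = (0.252)(3.203431) = 0.807265.
Therefore gamma(1) = 0.8073 (to 4 decimal places).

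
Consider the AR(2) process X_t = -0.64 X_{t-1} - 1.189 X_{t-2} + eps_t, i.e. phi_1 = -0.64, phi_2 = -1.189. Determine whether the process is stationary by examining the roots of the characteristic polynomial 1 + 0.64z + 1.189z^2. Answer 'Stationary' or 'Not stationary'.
\text{Not stationary}

The AR(p) characteristic polynomial is P(z) = 1 + 0.64z + 1.189z^2.
Stationarity requires all roots to lie outside the unit circle, i.e. |z| > 1 for every root.
Set 1 + (0.64) z + (1.189) z^2 = 0, i.e. a z^2 + b z + c = 0 with a = 1.189, b = 0.64, c = 1.
Discriminant D = b^2 - 4ac = (0.64)^2 - 4*(1.189)*1 = 0.4096 - (4.756) = -4.3464.
D < 0, so the roots are the complex-conjugate pair z = (-b +/- i sqrt(-D)) / (2a) = -0.2691 +/- 0.8767i.
For a conjugate pair |z|^2 = z * conj(z) = (product of roots) = c/a = 1/(1.189) = 0.841043, so |z| = sqrt(0.841043) = 0.9171 for both roots.
Moduli of all roots: 0.9171, 0.9171.
All moduli strictly greater than 1? No.
Verdict: Not stationary.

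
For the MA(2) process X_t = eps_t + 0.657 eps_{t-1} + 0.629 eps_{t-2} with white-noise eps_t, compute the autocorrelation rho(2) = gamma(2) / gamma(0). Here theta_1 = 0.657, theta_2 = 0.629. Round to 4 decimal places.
\rho(2) = 0.3442

For an MA(q) process with theta_0 = 1, the autocovariance is
  gamma(k) = sigma^2 * sum_{i=0..q-k} theta_i * theta_{i+k},
and rho(k) = gamma(k) / gamma(0). Sigma^2 cancels.
  numerator   = (1)*(0.629) = 0.629.
  denominator = (1)^2 + (0.657)^2 + (0.629)^2 = 1.82729.
  rho(2) = 0.629 / 1.82729 = 0.3442.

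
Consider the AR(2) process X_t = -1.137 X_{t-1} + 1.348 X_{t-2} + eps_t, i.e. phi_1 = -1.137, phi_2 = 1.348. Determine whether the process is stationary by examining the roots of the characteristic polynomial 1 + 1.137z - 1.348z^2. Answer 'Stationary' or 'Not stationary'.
\text{Not stationary}

The AR(p) characteristic polynomial is P(z) = 1 + 1.137z - 1.348z^2.
Stationarity requires all roots to lie outside the unit circle, i.e. |z| > 1 for every root.
Set 1 + (1.137) z + (-1.348) z^2 = 0, i.e. a z^2 + b z + c = 0 with a = -1.348, b = 1.137, c = 1.
Discriminant D = b^2 - 4ac = (1.137)^2 - 4*(-1.348)*1 = 1.292769 - (-5.392) = 6.684769.
D >= 0, so the roots are real: z = (-b +/- sqrt(D)) / (2a) = (-1.137 +/- 2.585492) / (-2.696).
  z_1 = (-1.137 + 2.585492) / (-2.696) = -0.5373,   |z_1| = 0.5373.
  z_2 = (-1.137 - 2.585492) / (-2.696) = 1.3807,   |z_2| = 1.3807.
Moduli of all roots: 0.5373, 1.3807.
All moduli strictly greater than 1? No.
Verdict: Not stationary.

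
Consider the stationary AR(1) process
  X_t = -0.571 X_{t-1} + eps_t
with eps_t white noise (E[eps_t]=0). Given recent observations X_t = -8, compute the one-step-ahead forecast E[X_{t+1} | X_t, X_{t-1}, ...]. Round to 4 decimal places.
E[X_{t+1} \mid \mathcal F_t] = 4.5680

For an AR(p) model X_t = c + sum_i phi_i X_{t-i} + eps_t, the
one-step-ahead conditional mean is
  E[X_{t+1} | X_t, ...] = c + sum_i phi_i X_{t+1-i}.
Substitute known values:
  E[X_{t+1} | ...] = (-0.571) * (-8)
                   = 4.5680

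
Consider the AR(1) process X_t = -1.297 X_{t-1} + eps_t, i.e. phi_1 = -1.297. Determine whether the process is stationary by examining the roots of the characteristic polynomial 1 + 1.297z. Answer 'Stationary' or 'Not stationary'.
\text{Not stationary}

The AR(p) characteristic polynomial is P(z) = 1 + 1.297z.
Stationarity requires all roots to lie outside the unit circle, i.e. |z| > 1 for every root.
This is linear in z: 1 + (1.297) z = 0  =>  z = -1/(1.297) = -0.77101,  |z| = 0.77101.
Moduli of all roots: 0.7710.
All moduli strictly greater than 1? No.
Verdict: Not stationary.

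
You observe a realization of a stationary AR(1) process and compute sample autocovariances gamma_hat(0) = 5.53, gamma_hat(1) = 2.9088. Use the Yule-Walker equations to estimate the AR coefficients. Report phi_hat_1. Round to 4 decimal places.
\hat\phi_{1} = 0.5260

The Yule-Walker equations for an AR(p) process read, in matrix form,
  Gamma_p phi = r_p,   with   (Gamma_p)_{ij} = gamma(|i - j|),
                       (r_p)_i = gamma(i),   i,j = 1..p.
Substitute the sample gammas (Toeplitz matrix and right-hand side of size 1):
  Gamma_p = [[5.53]]
  r_p     = [2.9088]
With p = 1 this is the single equation gamma(0) phi_1 = gamma(1):
  phi_hat_1 = gamma(1) / gamma(0) = 2.9088 / 5.53 = 0.5260.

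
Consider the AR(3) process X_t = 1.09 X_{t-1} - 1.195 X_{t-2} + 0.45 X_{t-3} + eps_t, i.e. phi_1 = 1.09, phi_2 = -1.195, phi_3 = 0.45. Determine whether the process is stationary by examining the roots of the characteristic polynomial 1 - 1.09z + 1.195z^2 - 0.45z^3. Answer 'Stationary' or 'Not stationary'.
\text{Stationary}

The AR(p) characteristic polynomial is P(z) = 1 - 1.09z + 1.195z^2 - 0.45z^3.
Stationarity requires all roots to lie outside the unit circle, i.e. |z| > 1 for every root.
Degree 3: look for a simple real root z0 first, then factor out (1 - z/z0) and solve the remaining quadratic.
Testing z0 = 2: P(2) = 1 + (-1.09)(2) + (1.195)(2)^2 + (-0.45)(2)^3
  = 1 + (-2.18) + (4.78) + (-3.6) = 0.  So z_0 = 2 is a root, |z_0| = 2.
Divide out the factor (1 - 0.5 z) = (1 - z/z0) (since 1/z0 = 0.5):
  P(z) = (1 - 0.5 z)(1 + (-0.59) z + (0.9) z^2)
  [check: z-coef -0.59 - (0.5) = -1.09; z^2-coef 0.9 - (0.5)(-0.59) = 1.195; z^3-coef -(0.5)(0.9) = -0.45.]
Remaining roots from the quadratic factor 1 + (-0.59) z + (0.9) z^2:
  Set 1 + (-0.59) z + (0.9) z^2 = 0, i.e. a z^2 + b z + c = 0 with a = 0.9, b = -0.59, c = 1.
  Discriminant D = b^2 - 4ac = (-0.59)^2 - 4*(0.9)*1 = 0.3481 - (3.6) = -3.2519.
  D < 0, so the roots are the complex-conjugate pair z = (-b +/- i sqrt(-D)) / (2a) = 0.3278 +/- 1.0018i.
  For a conjugate pair |z|^2 = z * conj(z) = (product of roots) = c/a = 1/(0.9) = 1.111111, so |z| = sqrt(1.111111) = 1.0541 for both roots.
Moduli of all roots: 2.0000, 1.0541, 1.0541.
All moduli strictly greater than 1? Yes.
Verdict: Stationary.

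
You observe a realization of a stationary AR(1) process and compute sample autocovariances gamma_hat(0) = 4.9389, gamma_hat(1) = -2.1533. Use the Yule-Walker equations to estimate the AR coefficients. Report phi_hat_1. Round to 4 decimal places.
\hat\phi_{1} = -0.4360

The Yule-Walker equations for an AR(p) process read, in matrix form,
  Gamma_p phi = r_p,   with   (Gamma_p)_{ij} = gamma(|i - j|),
                       (r_p)_i = gamma(i),   i,j = 1..p.
Substitute the sample gammas (Toeplitz matrix and right-hand side of size 1):
  Gamma_p = [[4.9389]]
  r_p     = [-2.1533]
With p = 1 this is the single equation gamma(0) phi_1 = gamma(1):
  phi_hat_1 = gamma(1) / gamma(0) = -2.1533 / 4.9389 = -0.4360.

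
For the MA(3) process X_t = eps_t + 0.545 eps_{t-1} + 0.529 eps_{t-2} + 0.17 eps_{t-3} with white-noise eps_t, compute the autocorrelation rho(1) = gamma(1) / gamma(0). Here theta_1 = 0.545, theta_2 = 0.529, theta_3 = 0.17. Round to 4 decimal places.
\rho(1) = 0.5749

For an MA(q) process with theta_0 = 1, the autocovariance is
  gamma(k) = sigma^2 * sum_{i=0..q-k} theta_i * theta_{i+k},
and rho(k) = gamma(k) / gamma(0). Sigma^2 cancels.
  numerator   = (1)*(0.545) + (0.545)*(0.529) + (0.529)*(0.17) = 0.923235.
  denominator = (1)^2 + (0.545)^2 + (0.529)^2 + (0.17)^2 = 1.605766.
  rho(1) = 0.923235 / 1.605766 = 0.5749.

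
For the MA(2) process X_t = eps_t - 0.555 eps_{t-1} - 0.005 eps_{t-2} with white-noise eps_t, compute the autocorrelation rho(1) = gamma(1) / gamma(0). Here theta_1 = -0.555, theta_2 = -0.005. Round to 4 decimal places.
\rho(1) = -0.4222

For an MA(q) process with theta_0 = 1, the autocovariance is
  gamma(k) = sigma^2 * sum_{i=0..q-k} theta_i * theta_{i+k},
and rho(k) = gamma(k) / gamma(0). Sigma^2 cancels.
  numerator   = (1)*(-0.555) + (-0.555)*(-0.005) = -0.552225.
  denominator = (1)^2 + (-0.555)^2 + (-0.005)^2 = 1.30805.
  rho(1) = -0.552225 / 1.30805 = -0.4222.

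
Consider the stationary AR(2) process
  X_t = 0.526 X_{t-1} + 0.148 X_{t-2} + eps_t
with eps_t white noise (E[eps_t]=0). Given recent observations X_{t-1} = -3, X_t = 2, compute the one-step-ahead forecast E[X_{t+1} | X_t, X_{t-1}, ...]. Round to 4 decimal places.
E[X_{t+1} \mid \mathcal F_t] = 0.6080

For an AR(p) model X_t = c + sum_i phi_i X_{t-i} + eps_t, the
one-step-ahead conditional mean is
  E[X_{t+1} | X_t, ...] = c + sum_i phi_i X_{t+1-i}.
Substitute known values:
  E[X_{t+1} | ...] = (0.526) * (2) + (0.148) * (-3)
                   = 0.6080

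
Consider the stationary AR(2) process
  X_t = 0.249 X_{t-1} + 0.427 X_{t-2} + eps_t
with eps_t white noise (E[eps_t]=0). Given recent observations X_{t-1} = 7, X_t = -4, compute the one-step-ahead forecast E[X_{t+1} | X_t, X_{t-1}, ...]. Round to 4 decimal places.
E[X_{t+1} \mid \mathcal F_t] = 1.9930

For an AR(p) model X_t = c + sum_i phi_i X_{t-i} + eps_t, the
one-step-ahead conditional mean is
  E[X_{t+1} | X_t, ...] = c + sum_i phi_i X_{t+1-i}.
Substitute known values:
  E[X_{t+1} | ...] = (0.249) * (-4) + (0.427) * (7)
                   = 1.9930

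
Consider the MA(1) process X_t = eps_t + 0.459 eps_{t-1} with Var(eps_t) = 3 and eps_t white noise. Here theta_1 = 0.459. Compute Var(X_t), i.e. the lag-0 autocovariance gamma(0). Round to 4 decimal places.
\gamma(0) = 3.6320

For an MA(q) process X_t = eps_t + sum_i theta_i eps_{t-i} with
Var(eps_t) = sigma^2, the variance is
  gamma(0) = sigma^2 * (1 + sum_i theta_i^2).
  sum_i theta_i^2 = (0.459)^2 = 0.210681.
  gamma(0) = 3 * (1 + 0.210681) = 3 * 1.210681 = 3.632043, which rounds to 3.6320.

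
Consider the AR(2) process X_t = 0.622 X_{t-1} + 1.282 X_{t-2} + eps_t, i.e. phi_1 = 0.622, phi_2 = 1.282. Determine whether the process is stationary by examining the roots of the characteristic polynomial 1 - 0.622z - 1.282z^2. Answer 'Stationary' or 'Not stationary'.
\text{Not stationary}

The AR(p) characteristic polynomial is P(z) = 1 - 0.622z - 1.282z^2.
Stationarity requires all roots to lie outside the unit circle, i.e. |z| > 1 for every root.
Set 1 + (-0.622) z + (-1.282) z^2 = 0, i.e. a z^2 + b z + c = 0 with a = -1.282, b = -0.622, c = 1.
Discriminant D = b^2 - 4ac = (-0.622)^2 - 4*(-1.282)*1 = 0.386884 - (-5.128) = 5.514884.
D >= 0, so the roots are real: z = (-b +/- sqrt(D)) / (2a) = (0.622 +/- 2.348379) / (-2.564).
  z_1 = (0.622 + 2.348379) / (-2.564) = -1.1585,   |z_1| = 1.1585.
  z_2 = (0.622 - 2.348379) / (-2.564) = 0.6733,   |z_2| = 0.6733.
Moduli of all roots: 1.1585, 0.6733.
All moduli strictly greater than 1? No.
Verdict: Not stationary.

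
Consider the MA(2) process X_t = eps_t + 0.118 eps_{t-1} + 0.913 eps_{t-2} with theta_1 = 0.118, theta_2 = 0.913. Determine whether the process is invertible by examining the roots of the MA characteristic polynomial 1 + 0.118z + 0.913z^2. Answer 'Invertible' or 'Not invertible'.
\text{Invertible}

The MA(q) characteristic polynomial is P(z) = 1 + 0.118z + 0.913z^2.
Invertibility requires all roots to lie outside the unit circle, i.e. |z| > 1 for every root.
Set 1 + (0.118) z + (0.913) z^2 = 0, i.e. a z^2 + b z + c = 0 with a = 0.913, b = 0.118, c = 1.
Discriminant D = b^2 - 4ac = (0.118)^2 - 4*(0.913)*1 = 0.013924 - (3.652) = -3.638076.
D < 0, so the roots are the complex-conjugate pair z = (-b +/- i sqrt(-D)) / (2a) = -0.0646 +/- 1.0446i.
For a conjugate pair |z|^2 = z * conj(z) = (product of roots) = c/a = 1/(0.913) = 1.09529, so |z| = sqrt(1.09529) = 1.0466 for both roots.
Moduli of all roots: 1.0466, 1.0466.
All moduli strictly greater than 1? Yes.
Verdict: Invertible.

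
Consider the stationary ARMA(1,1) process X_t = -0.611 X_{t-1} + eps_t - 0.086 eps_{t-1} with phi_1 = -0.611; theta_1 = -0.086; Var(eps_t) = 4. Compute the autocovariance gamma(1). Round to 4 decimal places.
\gamma(1) = -4.6826

Multiply the model equation by X_{t-k} and take expectations. With theta_0 = psi_0 = 1 and psi_j the MA(infinity) weights, this gives
  gamma(k) - sum_i phi_i gamma(k-i) = c_k,
  c_k = sigma^2 * sum_{j=k..q} theta_j psi_{j-k}   (c_k = 0 for k > q),
using gamma(-m) = gamma(m).
psi-weights needed (psi_j = theta_j + sum_i phi_i psi_{j-i}):
  psi_1 = theta_1 + phi_1 = -0.086 + (-0.611) = -0.697
Right-hand sides:
  c_0 = sigma^2 (1 + theta_1 psi_1) = 4 * (1 + (-0.086)(-0.697)) = 4 * 1.059942 = 4.239768
  c_1 = sigma^2 theta_1 = 4 * (-0.086) = -0.344
  c_2 = 0
Equations for k = 0 and k = 1 (AR order 1):
  gamma(0) = phi_1 gamma(1) + c_0
  gamma(1) = phi_1 gamma(0) + c_1
Substituting the second into the first: gamma(0) (1 - phi_1^2) = c_0 + phi_1 c_1, so
  gamma(0) = (c_0 + phi_1 c_1) / (1 - phi_1^2) = (4.239768 + (-0.611)(-0.344)) / (1 - (-0.611)^2) = 4.449952 / 0.626679 = 7.100847.
  gamma(1) = phi_1 gamma(0) + c_1 = (-0.611)(7.100847) + (-0.344) = -4.682618.
Therefore gamma(1) = -4.6826 (to 4 decimal places).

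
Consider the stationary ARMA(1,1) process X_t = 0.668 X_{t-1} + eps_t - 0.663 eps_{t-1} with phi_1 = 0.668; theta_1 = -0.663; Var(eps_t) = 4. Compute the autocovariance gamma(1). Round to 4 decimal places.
\gamma(1) = 0.0201

Multiply the model equation by X_{t-k} and take expectations. With theta_0 = psi_0 = 1 and psi_j the MA(infinity) weights, this gives
  gamma(k) - sum_i phi_i gamma(k-i) = c_k,
  c_k = sigma^2 * sum_{j=k..q} theta_j psi_{j-k}   (c_k = 0 for k > q),
using gamma(-m) = gamma(m).
psi-weights needed (psi_j = theta_j + sum_i phi_i psi_{j-i}):
  psi_1 = theta_1 + phi_1 = -0.663 + (0.668) = 0.005
Right-hand sides:
  c_0 = sigma^2 (1 + theta_1 psi_1) = 4 * (1 + (-0.663)(0.005)) = 4 * 0.996685 = 3.98674
  c_1 = sigma^2 theta_1 = 4 * (-0.663) = -2.652
  c_2 = 0
Equations for k = 0 and k = 1 (AR order 1):
  gamma(0) = phi_1 gamma(1) + c_0
  gamma(1) = phi_1 gamma(0) + c_1
Substituting the second into the first: gamma(0) (1 - phi_1^2) = c_0 + phi_1 c_1, so
  gamma(0) = (c_0 + phi_1 c_1) / (1 - phi_1^2) = (3.98674 + (0.668)(-2.652)) / (1 - (0.668)^2) = 2.215204 / 0.553776 = 4.000181.
  gamma(1) = phi_1 gamma(0) + c_1 = (0.668)(4.000181) + (-2.652) = 0.020121.
Therefore gamma(1) = 0.0201 (to 4 decimal places).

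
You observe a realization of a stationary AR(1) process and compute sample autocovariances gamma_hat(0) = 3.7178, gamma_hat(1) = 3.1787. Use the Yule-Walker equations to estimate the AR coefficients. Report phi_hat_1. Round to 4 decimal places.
\hat\phi_{1} = 0.8550

The Yule-Walker equations for an AR(p) process read, in matrix form,
  Gamma_p phi = r_p,   with   (Gamma_p)_{ij} = gamma(|i - j|),
                       (r_p)_i = gamma(i),   i,j = 1..p.
Substitute the sample gammas (Toeplitz matrix and right-hand side of size 1):
  Gamma_p = [[3.7178]]
  r_p     = [3.1787]
With p = 1 this is the single equation gamma(0) phi_1 = gamma(1):
  phi_hat_1 = gamma(1) / gamma(0) = 3.1787 / 3.7178 = 0.8550.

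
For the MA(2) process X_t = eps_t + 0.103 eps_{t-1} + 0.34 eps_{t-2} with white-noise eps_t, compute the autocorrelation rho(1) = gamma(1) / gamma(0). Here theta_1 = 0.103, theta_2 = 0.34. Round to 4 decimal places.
\rho(1) = 0.1226

For an MA(q) process with theta_0 = 1, the autocovariance is
  gamma(k) = sigma^2 * sum_{i=0..q-k} theta_i * theta_{i+k},
and rho(k) = gamma(k) / gamma(0). Sigma^2 cancels.
  numerator   = (1)*(0.103) + (0.103)*(0.34) = 0.13802.
  denominator = (1)^2 + (0.103)^2 + (0.34)^2 = 1.126209.
  rho(1) = 0.13802 / 1.126209 = 0.1226.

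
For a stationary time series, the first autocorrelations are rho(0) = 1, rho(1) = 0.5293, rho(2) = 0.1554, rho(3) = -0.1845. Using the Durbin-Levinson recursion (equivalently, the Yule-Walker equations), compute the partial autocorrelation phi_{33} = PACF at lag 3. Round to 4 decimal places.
\phi_{33} = -0.2711

The PACF at lag k is phi_{kk}, the last component of the solution
to the Yule-Walker system G_k phi = r_k where
  (G_k)_{ij} = rho(|i - j|), (r_k)_i = rho(i), i,j = 1..k.
Equivalently, Durbin-Levinson gives phi_{kk} iteratively:
  phi_{11} = rho(1)
  phi_{kk} = [rho(k) - sum_{j=1..k-1} phi_{k-1,j} rho(k-j)]
            / [1 - sum_{j=1..k-1} phi_{k-1,j} rho(j)],
  phi_{k,j} = phi_{k-1,j} - phi_{kk} phi_{k-1,k-j},  j = 1..k-1.
Step k = 1:
  phi_11 = rho(1) = 0.5293.
Step k = 2:
  phi_22 = [rho(2) - phi_11 rho(1)] / [1 - phi_11 rho(1)] = [0.1554 - (0.5293)(0.5293)] / [1 - (0.5293)(0.5293)]
         = -0.12475849 / 0.71984151 = -0.173314.
  Update: phi_21 = phi_11 - phi_22 phi_11 = 0.5293 - (-0.173314)(0.5293) = 0.621035.
Step k = 3:
  phi_33 = [rho(3) - phi_21 rho(2) - phi_22 rho(1)] / [1 - phi_21 rho(1) - phi_22 rho(2)]
    numerator   = -0.1845 - (0.621035)(0.1554) - (-0.173314)(0.5293) = -0.18927383
    denominator = 1 - (0.621035)(0.5293) - (-0.173314)(0.1554) = 0.69821914
  phi_33 = -0.18927383 / 0.69821914 = -0.2711.
Therefore phi_{33} = -0.2711.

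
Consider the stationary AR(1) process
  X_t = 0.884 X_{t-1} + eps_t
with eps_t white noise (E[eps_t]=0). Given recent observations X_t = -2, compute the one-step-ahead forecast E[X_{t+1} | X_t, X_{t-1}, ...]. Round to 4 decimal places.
E[X_{t+1} \mid \mathcal F_t] = -1.7680

For an AR(p) model X_t = c + sum_i phi_i X_{t-i} + eps_t, the
one-step-ahead conditional mean is
  E[X_{t+1} | X_t, ...] = c + sum_i phi_i X_{t+1-i}.
Substitute known values:
  E[X_{t+1} | ...] = (0.884) * (-2)
                   = -1.7680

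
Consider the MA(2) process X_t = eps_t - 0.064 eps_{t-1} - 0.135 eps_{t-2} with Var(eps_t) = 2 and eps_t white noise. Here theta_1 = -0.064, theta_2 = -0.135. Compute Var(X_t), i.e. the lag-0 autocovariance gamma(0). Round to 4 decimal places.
\gamma(0) = 2.0446

For an MA(q) process X_t = eps_t + sum_i theta_i eps_{t-i} with
Var(eps_t) = sigma^2, the variance is
  gamma(0) = sigma^2 * (1 + sum_i theta_i^2).
  sum_i theta_i^2 = (-0.064)^2 + (-0.135)^2 = 0.004096 + 0.018225 = 0.022321.
  gamma(0) = 2 * (1 + 0.022321) = 2 * 1.022321 = 2.044642, which rounds to 2.0446.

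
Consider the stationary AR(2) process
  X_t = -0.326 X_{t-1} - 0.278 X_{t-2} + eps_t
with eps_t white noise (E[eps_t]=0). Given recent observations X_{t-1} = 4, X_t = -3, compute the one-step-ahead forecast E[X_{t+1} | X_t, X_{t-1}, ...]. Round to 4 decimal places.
E[X_{t+1} \mid \mathcal F_t] = -0.1340

For an AR(p) model X_t = c + sum_i phi_i X_{t-i} + eps_t, the
one-step-ahead conditional mean is
  E[X_{t+1} | X_t, ...] = c + sum_i phi_i X_{t+1-i}.
Substitute known values:
  E[X_{t+1} | ...] = (-0.326) * (-3) + (-0.278) * (4)
                   = -0.1340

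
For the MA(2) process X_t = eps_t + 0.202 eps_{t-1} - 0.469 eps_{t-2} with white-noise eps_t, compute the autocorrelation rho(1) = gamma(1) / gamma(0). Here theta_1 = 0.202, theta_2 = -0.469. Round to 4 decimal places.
\rho(1) = 0.0851

For an MA(q) process with theta_0 = 1, the autocovariance is
  gamma(k) = sigma^2 * sum_{i=0..q-k} theta_i * theta_{i+k},
and rho(k) = gamma(k) / gamma(0). Sigma^2 cancels.
  numerator   = (1)*(0.202) + (0.202)*(-0.469) = 0.107262.
  denominator = (1)^2 + (0.202)^2 + (-0.469)^2 = 1.260765.
  rho(1) = 0.107262 / 1.260765 = 0.0851.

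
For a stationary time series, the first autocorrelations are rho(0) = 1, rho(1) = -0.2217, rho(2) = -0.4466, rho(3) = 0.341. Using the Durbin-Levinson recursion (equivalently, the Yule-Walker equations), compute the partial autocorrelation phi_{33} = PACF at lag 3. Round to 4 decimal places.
\phi_{33} = 0.1080

The PACF at lag k is phi_{kk}, the last component of the solution
to the Yule-Walker system G_k phi = r_k where
  (G_k)_{ij} = rho(|i - j|), (r_k)_i = rho(i), i,j = 1..k.
Equivalently, Durbin-Levinson gives phi_{kk} iteratively:
  phi_{11} = rho(1)
  phi_{kk} = [rho(k) - sum_{j=1..k-1} phi_{k-1,j} rho(k-j)]
            / [1 - sum_{j=1..k-1} phi_{k-1,j} rho(j)],
  phi_{k,j} = phi_{k-1,j} - phi_{kk} phi_{k-1,k-j},  j = 1..k-1.
Step k = 1:
  phi_11 = rho(1) = -0.2217.
Step k = 2:
  phi_22 = [rho(2) - phi_11 rho(1)] / [1 - phi_11 rho(1)] = [-0.4466 - (-0.2217)(-0.2217)] / [1 - (-0.2217)(-0.2217)]
         = -0.49575089 / 0.95084911 = -0.521377.
  Update: phi_21 = phi_11 - phi_22 phi_11 = -0.2217 - (-0.521377)(-0.2217) = -0.337289.
Step k = 3:
  phi_33 = [rho(3) - phi_21 rho(2) - phi_22 rho(1)] / [1 - phi_21 rho(1) - phi_22 rho(2)]
    numerator   = 0.341 - (-0.337289)(-0.4466) - (-0.521377)(-0.2217) = 0.07477731
    denominator = 1 - (-0.337289)(-0.2217) - (-0.521377)(-0.4466) = 0.69237598
  phi_33 = 0.07477731 / 0.69237598 = 0.108.
Therefore phi_{33} = 0.1080.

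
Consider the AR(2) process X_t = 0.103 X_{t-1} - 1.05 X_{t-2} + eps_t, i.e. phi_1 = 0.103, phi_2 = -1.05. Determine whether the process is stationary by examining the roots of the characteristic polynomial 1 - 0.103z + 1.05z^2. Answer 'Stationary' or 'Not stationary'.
\text{Not stationary}

The AR(p) characteristic polynomial is P(z) = 1 - 0.103z + 1.05z^2.
Stationarity requires all roots to lie outside the unit circle, i.e. |z| > 1 for every root.
Set 1 + (-0.103) z + (1.05) z^2 = 0, i.e. a z^2 + b z + c = 0 with a = 1.05, b = -0.103, c = 1.
Discriminant D = b^2 - 4ac = (-0.103)^2 - 4*(1.05)*1 = 0.010609 - (4.2) = -4.189391.
D < 0, so the roots are the complex-conjugate pair z = (-b +/- i sqrt(-D)) / (2a) = 0.049 +/- 0.9747i.
For a conjugate pair |z|^2 = z * conj(z) = (product of roots) = c/a = 1/(1.05) = 0.952381, so |z| = sqrt(0.952381) = 0.9759 for both roots.
Moduli of all roots: 0.9759, 0.9759.
All moduli strictly greater than 1? No.
Verdict: Not stationary.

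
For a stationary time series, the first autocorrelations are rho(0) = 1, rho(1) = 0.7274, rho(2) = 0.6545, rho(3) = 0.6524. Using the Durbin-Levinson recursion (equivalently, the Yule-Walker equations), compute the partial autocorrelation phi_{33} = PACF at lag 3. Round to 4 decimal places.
\phi_{33} = 0.2500

The PACF at lag k is phi_{kk}, the last component of the solution
to the Yule-Walker system G_k phi = r_k where
  (G_k)_{ij} = rho(|i - j|), (r_k)_i = rho(i), i,j = 1..k.
Equivalently, Durbin-Levinson gives phi_{kk} iteratively:
  phi_{11} = rho(1)
  phi_{kk} = [rho(k) - sum_{j=1..k-1} phi_{k-1,j} rho(k-j)]
            / [1 - sum_{j=1..k-1} phi_{k-1,j} rho(j)],
  phi_{k,j} = phi_{k-1,j} - phi_{kk} phi_{k-1,k-j},  j = 1..k-1.
Step k = 1:
  phi_11 = rho(1) = 0.7274.
Step k = 2:
  phi_22 = [rho(2) - phi_11 rho(1)] / [1 - phi_11 rho(1)] = [0.6545 - (0.7274)(0.7274)] / [1 - (0.7274)(0.7274)]
         = 0.12538924 / 0.47088924 = 0.266282.
  Update: phi_21 = phi_11 - phi_22 phi_11 = 0.7274 - (0.266282)(0.7274) = 0.533707.
Step k = 3:
  phi_33 = [rho(3) - phi_21 rho(2) - phi_22 rho(1)] / [1 - phi_21 rho(1) - phi_22 rho(2)]
    numerator   = 0.6524 - (0.533707)(0.6545) - (0.266282)(0.7274) = 0.10939563
    denominator = 1 - (0.533707)(0.7274) - (0.266282)(0.6545) = 0.43750037
  phi_33 = 0.10939563 / 0.43750037 = 0.25.
Therefore phi_{33} = 0.2500.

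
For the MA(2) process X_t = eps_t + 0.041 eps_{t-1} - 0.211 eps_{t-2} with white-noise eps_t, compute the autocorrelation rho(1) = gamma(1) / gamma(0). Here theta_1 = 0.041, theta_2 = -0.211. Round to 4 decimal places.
\rho(1) = 0.0309

For an MA(q) process with theta_0 = 1, the autocovariance is
  gamma(k) = sigma^2 * sum_{i=0..q-k} theta_i * theta_{i+k},
and rho(k) = gamma(k) / gamma(0). Sigma^2 cancels.
  numerator   = (1)*(0.041) + (0.041)*(-0.211) = 0.032349.
  denominator = (1)^2 + (0.041)^2 + (-0.211)^2 = 1.046202.
  rho(1) = 0.032349 / 1.046202 = 0.0309.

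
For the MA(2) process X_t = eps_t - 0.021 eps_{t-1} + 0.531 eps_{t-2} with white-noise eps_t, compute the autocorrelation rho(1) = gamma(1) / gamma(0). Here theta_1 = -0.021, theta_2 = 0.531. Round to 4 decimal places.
\rho(1) = -0.0251

For an MA(q) process with theta_0 = 1, the autocovariance is
  gamma(k) = sigma^2 * sum_{i=0..q-k} theta_i * theta_{i+k},
and rho(k) = gamma(k) / gamma(0). Sigma^2 cancels.
  numerator   = (1)*(-0.021) + (-0.021)*(0.531) = -0.032151.
  denominator = (1)^2 + (-0.021)^2 + (0.531)^2 = 1.282402.
  rho(1) = -0.032151 / 1.282402 = -0.0251.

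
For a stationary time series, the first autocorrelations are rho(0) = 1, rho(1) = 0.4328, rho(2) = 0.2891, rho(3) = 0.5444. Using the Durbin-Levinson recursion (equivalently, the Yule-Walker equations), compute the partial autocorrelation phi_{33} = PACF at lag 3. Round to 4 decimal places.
\phi_{33} = 0.4760

The PACF at lag k is phi_{kk}, the last component of the solution
to the Yule-Walker system G_k phi = r_k where
  (G_k)_{ij} = rho(|i - j|), (r_k)_i = rho(i), i,j = 1..k.
Equivalently, Durbin-Levinson gives phi_{kk} iteratively:
  phi_{11} = rho(1)
  phi_{kk} = [rho(k) - sum_{j=1..k-1} phi_{k-1,j} rho(k-j)]
            / [1 - sum_{j=1..k-1} phi_{k-1,j} rho(j)],
  phi_{k,j} = phi_{k-1,j} - phi_{kk} phi_{k-1,k-j},  j = 1..k-1.
Step k = 1:
  phi_11 = rho(1) = 0.4328.
Step k = 2:
  phi_22 = [rho(2) - phi_11 rho(1)] / [1 - phi_11 rho(1)] = [0.2891 - (0.4328)(0.4328)] / [1 - (0.4328)(0.4328)]
         = 0.10178416 / 0.81268416 = 0.125244.
  Update: phi_21 = phi_11 - phi_22 phi_11 = 0.4328 - (0.125244)(0.4328) = 0.378594.
Step k = 3:
  phi_33 = [rho(3) - phi_21 rho(2) - phi_22 rho(1)] / [1 - phi_21 rho(1) - phi_22 rho(2)]
    numerator   = 0.5444 - (0.378594)(0.2891) - (0.125244)(0.4328) = 0.38074263
    denominator = 1 - (0.378594)(0.4328) - (0.125244)(0.2891) = 0.79993626
  phi_33 = 0.38074263 / 0.79993626 = 0.476.
Therefore phi_{33} = 0.4760.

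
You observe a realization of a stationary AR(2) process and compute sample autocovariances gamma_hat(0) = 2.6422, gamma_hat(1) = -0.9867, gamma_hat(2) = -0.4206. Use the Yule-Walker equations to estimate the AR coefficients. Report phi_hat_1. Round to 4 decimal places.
\hat\phi_{1} = -0.5030

The Yule-Walker equations for an AR(p) process read, in matrix form,
  Gamma_p phi = r_p,   with   (Gamma_p)_{ij} = gamma(|i - j|),
                       (r_p)_i = gamma(i),   i,j = 1..p.
Substitute the sample gammas (Toeplitz matrix and right-hand side of size 2):
  Gamma_p = [[2.6422, -0.9867], [-0.9867, 2.6422]]
  r_p     = [-0.9867, -0.4206]
Written out:
  2.6422 phi_1 - 0.9867 phi_2 = -0.9867
  -0.9867 phi_1 + 2.6422 phi_2 = -0.4206
Solve by Cramer's rule:
  det = gamma(0)^2 - gamma(1)^2 = (2.6422)^2 - (-0.9867)^2 = 6.98122084 - 0.97357689 = 6.00764395
  phi_hat_1 = [gamma(1) gamma(0) - gamma(1) gamma(2)] / det = [(-0.9867)(2.6422) - (-0.9867)(-0.4206)] / 6.00764395 = -3.02206476 / 6.00764395 = -0.503
  phi_hat_2 = [gamma(0) gamma(2) - gamma(1)^2] / det = [(2.6422)(-0.4206) - (-0.9867)^2] / 6.00764395 = -2.08488621 / 6.00764395 = -0.347
So phi_hat = [-0.5030, -0.3470].
Therefore phi_hat_1 = -0.5030.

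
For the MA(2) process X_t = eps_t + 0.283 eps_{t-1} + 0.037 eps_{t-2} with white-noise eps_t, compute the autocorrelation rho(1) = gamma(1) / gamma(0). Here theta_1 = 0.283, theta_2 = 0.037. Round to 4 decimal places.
\rho(1) = 0.2714

For an MA(q) process with theta_0 = 1, the autocovariance is
  gamma(k) = sigma^2 * sum_{i=0..q-k} theta_i * theta_{i+k},
and rho(k) = gamma(k) / gamma(0). Sigma^2 cancels.
  numerator   = (1)*(0.283) + (0.283)*(0.037) = 0.293471.
  denominator = (1)^2 + (0.283)^2 + (0.037)^2 = 1.081458.
  rho(1) = 0.293471 / 1.081458 = 0.2714.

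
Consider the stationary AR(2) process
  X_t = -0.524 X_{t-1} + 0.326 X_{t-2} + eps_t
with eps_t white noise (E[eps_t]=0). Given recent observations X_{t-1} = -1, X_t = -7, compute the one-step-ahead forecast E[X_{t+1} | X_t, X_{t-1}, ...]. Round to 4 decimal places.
E[X_{t+1} \mid \mathcal F_t] = 3.3420

For an AR(p) model X_t = c + sum_i phi_i X_{t-i} + eps_t, the
one-step-ahead conditional mean is
  E[X_{t+1} | X_t, ...] = c + sum_i phi_i X_{t+1-i}.
Substitute known values:
  E[X_{t+1} | ...] = (-0.524) * (-7) + (0.326) * (-1)
                   = 3.3420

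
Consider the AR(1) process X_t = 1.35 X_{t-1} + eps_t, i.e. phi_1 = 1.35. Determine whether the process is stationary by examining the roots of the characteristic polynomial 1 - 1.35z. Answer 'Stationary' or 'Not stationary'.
\text{Not stationary}

The AR(p) characteristic polynomial is P(z) = 1 - 1.35z.
Stationarity requires all roots to lie outside the unit circle, i.e. |z| > 1 for every root.
This is linear in z: 1 + (-1.35) z = 0  =>  z = -1/(-1.35) = 0.740741,  |z| = 0.740741.
Moduli of all roots: 0.7407.
All moduli strictly greater than 1? No.
Verdict: Not stationary.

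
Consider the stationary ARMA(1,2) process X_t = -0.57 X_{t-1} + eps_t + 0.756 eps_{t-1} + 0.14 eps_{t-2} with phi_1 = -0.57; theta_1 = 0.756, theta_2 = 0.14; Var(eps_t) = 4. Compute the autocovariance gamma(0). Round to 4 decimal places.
\gamma(0) = 4.1452

Multiply the model equation by X_{t-k} and take expectations. With theta_0 = psi_0 = 1 and psi_j the MA(infinity) weights, this gives
  gamma(k) - sum_i phi_i gamma(k-i) = c_k,
  c_k = sigma^2 * sum_{j=k..q} theta_j psi_{j-k}   (c_k = 0 for k > q),
using gamma(-m) = gamma(m).
psi-weights needed (psi_j = theta_j + sum_i phi_i psi_{j-i}):
  psi_1 = theta_1 + phi_1 = 0.756 + (-0.57) = 0.186
  psi_2 = theta_2 + phi_1 psi_1 = 0.14 + (-0.57)(0.186) = 0.03398
Right-hand sides:
  c_0 = sigma^2 (1 + theta_1 psi_1 + theta_2 psi_2) = 4 * (1 + (0.756)(0.186) + (0.14)(0.03398)) = 4 * 1.145373 = 4.581493
  c_1 = sigma^2 (theta_1 + theta_2 psi_1) = 4 * (0.756 + (0.14)(0.186)) = 3.12816
  c_2 = sigma^2 theta_2 = 4 * (0.14) = 0.56
Equations for k = 0 and k = 1 (AR order 1):
  gamma(0) = phi_1 gamma(1) + c_0
  gamma(1) = phi_1 gamma(0) + c_1
Substituting the second into the first: gamma(0) (1 - phi_1^2) = c_0 + phi_1 c_1, so
  gamma(0) = (c_0 + phi_1 c_1) / (1 - phi_1^2) = (4.581493 + (-0.57)(3.12816)) / (1 - (-0.57)^2) = 2.798442 / 0.6751 = 4.145225.
Therefore gamma(0) = 4.1452 (to 4 decimal places).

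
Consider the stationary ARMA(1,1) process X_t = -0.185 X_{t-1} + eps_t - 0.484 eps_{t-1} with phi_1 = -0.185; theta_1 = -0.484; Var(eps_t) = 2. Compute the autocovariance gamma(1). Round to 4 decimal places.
\gamma(1) = -1.5095

Multiply the model equation by X_{t-k} and take expectations. With theta_0 = psi_0 = 1 and psi_j the MA(infinity) weights, this gives
  gamma(k) - sum_i phi_i gamma(k-i) = c_k,
  c_k = sigma^2 * sum_{j=k..q} theta_j psi_{j-k}   (c_k = 0 for k > q),
using gamma(-m) = gamma(m).
psi-weights needed (psi_j = theta_j + sum_i phi_i psi_{j-i}):
  psi_1 = theta_1 + phi_1 = -0.484 + (-0.185) = -0.669
Right-hand sides:
  c_0 = sigma^2 (1 + theta_1 psi_1) = 2 * (1 + (-0.484)(-0.669)) = 2 * 1.323796 = 2.647592
  c_1 = sigma^2 theta_1 = 2 * (-0.484) = -0.968
  c_2 = 0
Equations for k = 0 and k = 1 (AR order 1):
  gamma(0) = phi_1 gamma(1) + c_0
  gamma(1) = phi_1 gamma(0) + c_1
Substituting the second into the first: gamma(0) (1 - phi_1^2) = c_0 + phi_1 c_1, so
  gamma(0) = (c_0 + phi_1 c_1) / (1 - phi_1^2) = (2.647592 + (-0.185)(-0.968)) / (1 - (-0.185)^2) = 2.826672 / 0.965775 = 2.926843.
  gamma(1) = phi_1 gamma(0) + c_1 = (-0.185)(2.926843) + (-0.968) = -1.509466.
Therefore gamma(1) = -1.5095 (to 4 decimal places).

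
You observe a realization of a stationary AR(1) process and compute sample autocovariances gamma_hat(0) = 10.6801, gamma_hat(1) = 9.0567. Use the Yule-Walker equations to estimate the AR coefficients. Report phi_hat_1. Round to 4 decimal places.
\hat\phi_{1} = 0.8480

The Yule-Walker equations for an AR(p) process read, in matrix form,
  Gamma_p phi = r_p,   with   (Gamma_p)_{ij} = gamma(|i - j|),
                       (r_p)_i = gamma(i),   i,j = 1..p.
Substitute the sample gammas (Toeplitz matrix and right-hand side of size 1):
  Gamma_p = [[10.6801]]
  r_p     = [9.0567]
With p = 1 this is the single equation gamma(0) phi_1 = gamma(1):
  phi_hat_1 = gamma(1) / gamma(0) = 9.0567 / 10.6801 = 0.8480.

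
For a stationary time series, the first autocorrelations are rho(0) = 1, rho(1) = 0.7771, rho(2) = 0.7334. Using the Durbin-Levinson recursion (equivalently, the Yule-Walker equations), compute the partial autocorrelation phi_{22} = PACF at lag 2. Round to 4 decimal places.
\phi_{22} = 0.3270

The PACF at lag k is phi_{kk}, the last component of the solution
to the Yule-Walker system G_k phi = r_k where
  (G_k)_{ij} = rho(|i - j|), (r_k)_i = rho(i), i,j = 1..k.
Equivalently, Durbin-Levinson gives phi_{kk} iteratively:
  phi_{11} = rho(1)
  phi_{kk} = [rho(k) - sum_{j=1..k-1} phi_{k-1,j} rho(k-j)]
            / [1 - sum_{j=1..k-1} phi_{k-1,j} rho(j)],
  phi_{k,j} = phi_{k-1,j} - phi_{kk} phi_{k-1,k-j},  j = 1..k-1.
Step k = 1:
  phi_11 = rho(1) = 0.7771.
Step k = 2:
  phi_22 = [rho(2) - phi_11 rho(1)] / [1 - phi_11 rho(1)] = [0.7334 - (0.7771)(0.7771)] / [1 - (0.7771)(0.7771)]
         = 0.12951559 / 0.39611559 = 0.327.
Therefore phi_{22} = 0.3270.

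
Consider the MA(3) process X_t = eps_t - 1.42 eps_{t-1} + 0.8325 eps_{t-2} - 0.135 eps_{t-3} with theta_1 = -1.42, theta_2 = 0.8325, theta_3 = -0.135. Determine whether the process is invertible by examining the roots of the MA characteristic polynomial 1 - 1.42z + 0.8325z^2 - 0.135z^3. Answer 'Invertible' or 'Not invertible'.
\text{Invertible}

The MA(q) characteristic polynomial is P(z) = 1 - 1.42z + 0.8325z^2 - 0.135z^3.
Invertibility requires all roots to lie outside the unit circle, i.e. |z| > 1 for every root.
Degree 3: look for a simple real root z0 first, then factor out (1 - z/z0) and solve the remaining quadratic.
Testing z0 = 4: P(4) = 1 + (-1.42)(4) + (0.8325)(4)^2 + (-0.135)(4)^3
  = 1 + (-5.68) + (13.32) + (-8.64) = 0.  So z_0 = 4 is a root, |z_0| = 4.
Divide out the factor (1 - 0.25 z) = (1 - z/z0) (since 1/z0 = 0.25):
  P(z) = (1 - 0.25 z)(1 + (-1.17) z + (0.54) z^2)
  [check: z-coef -1.17 - (0.25) = -1.42; z^2-coef 0.54 - (0.25)(-1.17) = 0.8325; z^3-coef -(0.25)(0.54) = -0.135.]
Remaining roots from the quadratic factor 1 + (-1.17) z + (0.54) z^2:
  Set 1 + (-1.17) z + (0.54) z^2 = 0, i.e. a z^2 + b z + c = 0 with a = 0.54, b = -1.17, c = 1.
  Discriminant D = b^2 - 4ac = (-1.17)^2 - 4*(0.54)*1 = 1.3689 - (2.16) = -0.7911.
  D < 0, so the roots are the complex-conjugate pair z = (-b +/- i sqrt(-D)) / (2a) = 1.0833 +/- 0.8236i.
  For a conjugate pair |z|^2 = z * conj(z) = (product of roots) = c/a = 1/(0.54) = 1.851852, so |z| = sqrt(1.851852) = 1.3608 for both roots.
Moduli of all roots: 4.0000, 1.3608, 1.3608.
All moduli strictly greater than 1? Yes.
Verdict: Invertible.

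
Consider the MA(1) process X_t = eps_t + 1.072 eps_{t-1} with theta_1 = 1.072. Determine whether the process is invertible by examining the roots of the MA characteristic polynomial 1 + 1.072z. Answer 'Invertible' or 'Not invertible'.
\text{Not invertible}

The MA(q) characteristic polynomial is P(z) = 1 + 1.072z.
Invertibility requires all roots to lie outside the unit circle, i.e. |z| > 1 for every root.
This is linear in z: 1 + (1.072) z = 0  =>  z = -1/(1.072) = -0.932836,  |z| = 0.932836.
Moduli of all roots: 0.9328.
All moduli strictly greater than 1? No.
Verdict: Not invertible.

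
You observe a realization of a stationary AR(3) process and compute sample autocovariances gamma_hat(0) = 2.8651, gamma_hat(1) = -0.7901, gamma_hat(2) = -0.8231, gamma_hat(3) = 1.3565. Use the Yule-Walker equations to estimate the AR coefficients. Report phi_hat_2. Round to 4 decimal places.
\hat\phi_{2} = -0.2680

The Yule-Walker equations for an AR(p) process read, in matrix form,
  Gamma_p phi = r_p,   with   (Gamma_p)_{ij} = gamma(|i - j|),
                       (r_p)_i = gamma(i),   i,j = 1..p.
Substitute the sample gammas (Toeplitz matrix and right-hand side of size 3):
  Gamma_p = [[2.8651, -0.7901, -0.8231], [-0.7901, 2.8651, -0.7901], [-0.8231, -0.7901, 2.8651]]
  r_p     = [-0.7901, -0.8231, 1.3565]
Written out (R1..R3):
  (R1) 2.8651 phi_1 - 0.7901 phi_2 - 0.8231 phi_3 = -0.7901
  (R2) -0.7901 phi_1 + 2.8651 phi_2 - 0.7901 phi_3 = -0.8231
  (R3) -0.8231 phi_1 - 0.7901 phi_2 + 2.8651 phi_3 = 1.3565
Gaussian elimination:
  R2 <- R2 - (-0.7901/2.8651) R1 = R2 - (-0.275767) R1:  2.647217 phi_2 - 1.017084 phi_3 = -1.040983
  R3 <- R3 - (-0.8231/2.8651) R1 = R3 - (-0.287285) R1:  -1.017084 phi_2 + 2.628636 phi_3 = 1.129516
  R3 <- R3 - (-1.017084/2.647217) R2 = R3 - (-0.384209) R2:  2.237863 phi_3 = 0.729561
Back-substitution:
  phi_hat_3 = 0.729561 / 2.237863 = 0.326008
  phi_hat_2 = (-1.040983 - (-1.017084)(0.326008)) / 2.647217 = -0.267982
  phi_hat_1 = (-0.7901 - (-0.7901)(-0.267982) - (-0.8231)(0.326008)) / 2.8651 = -0.25601
So phi_hat = [-0.2560, -0.2680, 0.3260].
Therefore phi_hat_2 = -0.2680.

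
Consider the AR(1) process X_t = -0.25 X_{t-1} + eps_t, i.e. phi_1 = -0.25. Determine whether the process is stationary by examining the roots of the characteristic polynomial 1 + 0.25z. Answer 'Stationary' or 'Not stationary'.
\text{Stationary}

The AR(p) characteristic polynomial is P(z) = 1 + 0.25z.
Stationarity requires all roots to lie outside the unit circle, i.e. |z| > 1 for every root.
This is linear in z: 1 + (0.25) z = 0  =>  z = -1/(0.25) = -4,  |z| = 4.
Moduli of all roots: 4.0000.
All moduli strictly greater than 1? Yes.
Verdict: Stationary.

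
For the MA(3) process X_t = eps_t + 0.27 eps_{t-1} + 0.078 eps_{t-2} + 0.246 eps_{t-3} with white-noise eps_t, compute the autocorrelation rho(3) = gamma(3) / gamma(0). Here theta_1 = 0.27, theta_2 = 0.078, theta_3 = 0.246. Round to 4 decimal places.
\rho(3) = 0.2159

For an MA(q) process with theta_0 = 1, the autocovariance is
  gamma(k) = sigma^2 * sum_{i=0..q-k} theta_i * theta_{i+k},
and rho(k) = gamma(k) / gamma(0). Sigma^2 cancels.
  numerator   = (1)*(0.246) = 0.246.
  denominator = (1)^2 + (0.27)^2 + (0.078)^2 + (0.246)^2 = 1.1395.
  rho(3) = 0.246 / 1.1395 = 0.2159.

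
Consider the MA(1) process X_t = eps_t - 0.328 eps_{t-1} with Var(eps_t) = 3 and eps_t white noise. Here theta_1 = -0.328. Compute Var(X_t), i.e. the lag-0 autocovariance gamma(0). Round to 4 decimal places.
\gamma(0) = 3.3228

For an MA(q) process X_t = eps_t + sum_i theta_i eps_{t-i} with
Var(eps_t) = sigma^2, the variance is
  gamma(0) = sigma^2 * (1 + sum_i theta_i^2).
  sum_i theta_i^2 = (-0.328)^2 = 0.107584.
  gamma(0) = 3 * (1 + 0.107584) = 3 * 1.107584 = 3.322752, which rounds to 3.3228.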